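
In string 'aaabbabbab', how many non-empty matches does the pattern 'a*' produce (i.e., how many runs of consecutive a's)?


Pattern 'a*' matches zero or more a's. We want non-empty runs of consecutive a's.
String: 'aaabbabbab'
Walking through the string to find runs of a's:
  Run 1: positions 0-2 -> 'aaa'
  Run 2: positions 5-5 -> 'a'
  Run 3: positions 8-8 -> 'a'
Non-empty runs found: ['aaa', 'a', 'a']
Count: 3

3


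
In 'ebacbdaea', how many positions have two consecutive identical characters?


Looking for consecutive identical characters in 'ebacbdaea':
  pos 0-1: 'e' vs 'b' -> different
  pos 1-2: 'b' vs 'a' -> different
  pos 2-3: 'a' vs 'c' -> different
  pos 3-4: 'c' vs 'b' -> different
  pos 4-5: 'b' vs 'd' -> different
  pos 5-6: 'd' vs 'a' -> different
  pos 6-7: 'a' vs 'e' -> different
  pos 7-8: 'e' vs 'a' -> different
Consecutive identical pairs: []
Count: 0

0


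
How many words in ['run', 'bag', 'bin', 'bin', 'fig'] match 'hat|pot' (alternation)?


Alternation 'hat|pot' matches either 'hat' or 'pot'.
Checking each word:
  'run' -> no
  'bag' -> no
  'bin' -> no
  'bin' -> no
  'fig' -> no
Matches: []
Count: 0

0


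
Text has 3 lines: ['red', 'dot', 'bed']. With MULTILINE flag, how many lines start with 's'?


With MULTILINE flag, ^ matches the start of each line.
Lines: ['red', 'dot', 'bed']
Checking which lines start with 's':
  Line 1: 'red' -> no
  Line 2: 'dot' -> no
  Line 3: 'bed' -> no
Matching lines: []
Count: 0

0


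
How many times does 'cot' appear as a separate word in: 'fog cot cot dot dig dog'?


Scanning each word for exact match 'cot':
  Word 1: 'fog' -> no
  Word 2: 'cot' -> MATCH
  Word 3: 'cot' -> MATCH
  Word 4: 'dot' -> no
  Word 5: 'dig' -> no
  Word 6: 'dog' -> no
Total matches: 2

2


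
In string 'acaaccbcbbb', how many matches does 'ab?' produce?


Pattern 'ab?' matches 'a' optionally followed by 'b'.
String: 'acaaccbcbbb'
Scanning left to right for 'a' then checking next char:
  Match 1: 'a' (a not followed by b)
  Match 2: 'a' (a not followed by b)
  Match 3: 'a' (a not followed by b)
Total matches: 3

3


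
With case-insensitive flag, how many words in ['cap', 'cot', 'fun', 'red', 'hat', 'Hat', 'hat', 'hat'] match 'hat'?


Case-insensitive matching: compare each word's lowercase form to 'hat'.
  'cap' -> lower='cap' -> no
  'cot' -> lower='cot' -> no
  'fun' -> lower='fun' -> no
  'red' -> lower='red' -> no
  'hat' -> lower='hat' -> MATCH
  'Hat' -> lower='hat' -> MATCH
  'hat' -> lower='hat' -> MATCH
  'hat' -> lower='hat' -> MATCH
Matches: ['hat', 'Hat', 'hat', 'hat']
Count: 4

4


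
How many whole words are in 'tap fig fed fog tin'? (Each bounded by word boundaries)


Word boundaries (\b) mark the start/end of each word.
Text: 'tap fig fed fog tin'
Splitting by whitespace:
  Word 1: 'tap'
  Word 2: 'fig'
  Word 3: 'fed'
  Word 4: 'fog'
  Word 5: 'tin'
Total whole words: 5

5


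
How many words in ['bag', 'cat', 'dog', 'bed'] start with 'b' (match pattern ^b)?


Pattern ^b anchors to start of word. Check which words begin with 'b':
  'bag' -> MATCH (starts with 'b')
  'cat' -> no
  'dog' -> no
  'bed' -> MATCH (starts with 'b')
Matching words: ['bag', 'bed']
Count: 2

2


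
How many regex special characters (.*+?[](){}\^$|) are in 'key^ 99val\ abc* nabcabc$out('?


Regex special characters are: . * + ? [ ] ( ) { } \ ^ $ |
Scanning 'key^ 99val\ abc* nabcabc$out(':
  pos 3: '^' -> SPECIAL
  pos 10: '\' -> SPECIAL
  pos 15: '*' -> SPECIAL
  pos 24: '$' -> SPECIAL
  pos 28: '(' -> SPECIAL
Special chars found: ['^', '\\', '*', '$', '(']
Total: 5

5


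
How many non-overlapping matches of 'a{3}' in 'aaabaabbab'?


Pattern 'a{3}' matches exactly 3 consecutive a's (greedy, non-overlapping).
String: 'aaabaabbab'
Scanning for runs of a's:
  Run at pos 0: 'aaa' (length 3) -> 1 match(es)
  Run at pos 4: 'aa' (length 2) -> 0 match(es)
  Run at pos 8: 'a' (length 1) -> 0 match(es)
Matches found: ['aaa']
Total: 1

1


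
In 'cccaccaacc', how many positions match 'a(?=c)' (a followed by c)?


Lookahead 'a(?=c)' matches 'a' only when followed by 'c'.
String: 'cccaccaacc'
Checking each position where char is 'a':
  pos 3: 'a' -> MATCH (next='c')
  pos 6: 'a' -> no (next='a')
  pos 7: 'a' -> MATCH (next='c')
Matching positions: [3, 7]
Count: 2

2


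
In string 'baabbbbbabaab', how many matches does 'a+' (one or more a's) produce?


Pattern 'a+' matches one or more consecutive a's.
String: 'baabbbbbabaab'
Scanning for runs of a:
  Match 1: 'aa' (length 2)
  Match 2: 'a' (length 1)
  Match 3: 'aa' (length 2)
Total matches: 3

3


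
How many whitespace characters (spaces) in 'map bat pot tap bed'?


\s matches whitespace characters (spaces, tabs, etc.).
Text: 'map bat pot tap bed'
This text has 5 words separated by spaces.
Number of spaces = number of words - 1 = 5 - 1 = 4

4


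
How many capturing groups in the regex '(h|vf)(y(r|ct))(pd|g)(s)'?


To count capturing groups, count each '(' that starts a group.
Pattern: '(h|vf)(y(r|ct))(pd|g)(s)'
Walking through the pattern:
  Position 0: '(' -> group #1
  Position 6: '(' -> group #2
  Position 8: '(' -> group #3
  Position 15: '(' -> group #4
  Position 21: '(' -> group #5
Total capturing groups: 5

5


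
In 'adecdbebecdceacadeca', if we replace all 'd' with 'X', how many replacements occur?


re.sub('d', 'X', text) replaces every occurrence of 'd' with 'X'.
Text: 'adecdbebecdceacadeca'
Scanning for 'd':
  pos 1: 'd' -> replacement #1
  pos 4: 'd' -> replacement #2
  pos 10: 'd' -> replacement #3
  pos 16: 'd' -> replacement #4
Total replacements: 4

4


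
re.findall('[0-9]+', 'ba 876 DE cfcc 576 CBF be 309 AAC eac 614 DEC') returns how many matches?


Pattern '[0-9]+' finds one or more digits.
Text: 'ba 876 DE cfcc 576 CBF be 309 AAC eac 614 DEC'
Scanning for matches:
  Match 1: '876'
  Match 2: '576'
  Match 3: '309'
  Match 4: '614'
Total matches: 4

4


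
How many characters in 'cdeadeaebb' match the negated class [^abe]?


Negated class [^abe] matches any char NOT in {a, b, e}
Scanning 'cdeadeaebb':
  pos 0: 'c' -> MATCH
  pos 1: 'd' -> MATCH
  pos 2: 'e' -> no (excluded)
  pos 3: 'a' -> no (excluded)
  pos 4: 'd' -> MATCH
  pos 5: 'e' -> no (excluded)
  pos 6: 'a' -> no (excluded)
  pos 7: 'e' -> no (excluded)
  pos 8: 'b' -> no (excluded)
  pos 9: 'b' -> no (excluded)
Total matches: 3

3


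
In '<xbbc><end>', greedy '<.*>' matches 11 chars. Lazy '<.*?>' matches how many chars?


Greedy '<.*>' tries to match as MUCH as possible.
Lazy '<.*?>' tries to match as LITTLE as possible.

String: '<xbbc><end>'
Greedy '<.*>' starts at first '<' and extends to the LAST '>': '<xbbc><end>' (11 chars)
Lazy '<.*?>' starts at first '<' and stops at the FIRST '>': '<xbbc>' (6 chars)

6


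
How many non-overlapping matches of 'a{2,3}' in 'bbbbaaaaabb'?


Pattern 'a{2,3}' matches between 2 and 3 consecutive a's (greedy).
String: 'bbbbaaaaabb'
Finding runs of a's and applying greedy matching:
  Run at pos 4: 'aaaaa' (length 5)
Matches: ['aaa', 'aa']
Count: 2

2


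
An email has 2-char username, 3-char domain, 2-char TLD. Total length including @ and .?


An email address has format: username@domain.tld
Username length: 2
'@' character: 1
Domain length: 3
'.' character: 1
TLD length: 2
Total = 2 + 1 + 3 + 1 + 2 = 9

9


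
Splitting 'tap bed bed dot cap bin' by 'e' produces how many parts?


Splitting by 'e' breaks the string at each occurrence of the separator.
Text: 'tap bed bed dot cap bin'
Parts after split:
  Part 1: 'tap b'
  Part 2: 'd b'
  Part 3: 'd dot cap bin'
Total parts: 3

3


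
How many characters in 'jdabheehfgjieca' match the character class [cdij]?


Character class [cdij] matches any of: {c, d, i, j}
Scanning string 'jdabheehfgjieca' character by character:
  pos 0: 'j' -> MATCH
  pos 1: 'd' -> MATCH
  pos 2: 'a' -> no
  pos 3: 'b' -> no
  pos 4: 'h' -> no
  pos 5: 'e' -> no
  pos 6: 'e' -> no
  pos 7: 'h' -> no
  pos 8: 'f' -> no
  pos 9: 'g' -> no
  pos 10: 'j' -> MATCH
  pos 11: 'i' -> MATCH
  pos 12: 'e' -> no
  pos 13: 'c' -> MATCH
  pos 14: 'a' -> no
Total matches: 5

5


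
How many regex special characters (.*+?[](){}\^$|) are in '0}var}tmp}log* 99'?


Regex special characters are: . * + ? [ ] ( ) { } \ ^ $ |
Scanning '0}var}tmp}log* 99':
  pos 1: '}' -> SPECIAL
  pos 5: '}' -> SPECIAL
  pos 9: '}' -> SPECIAL
  pos 13: '*' -> SPECIAL
Special chars found: ['}', '}', '}', '*']
Total: 4

4


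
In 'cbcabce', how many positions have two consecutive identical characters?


Looking for consecutive identical characters in 'cbcabce':
  pos 0-1: 'c' vs 'b' -> different
  pos 1-2: 'b' vs 'c' -> different
  pos 2-3: 'c' vs 'a' -> different
  pos 3-4: 'a' vs 'b' -> different
  pos 4-5: 'b' vs 'c' -> different
  pos 5-6: 'c' vs 'e' -> different
Consecutive identical pairs: []
Count: 0

0


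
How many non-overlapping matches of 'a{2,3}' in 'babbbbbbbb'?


Pattern 'a{2,3}' matches between 2 and 3 consecutive a's (greedy).
String: 'babbbbbbbb'
Finding runs of a's and applying greedy matching:
  Run at pos 1: 'a' (length 1)
Matches: []
Count: 0

0


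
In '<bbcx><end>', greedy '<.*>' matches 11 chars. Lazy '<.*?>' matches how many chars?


Greedy '<.*>' tries to match as MUCH as possible.
Lazy '<.*?>' tries to match as LITTLE as possible.

String: '<bbcx><end>'
Greedy '<.*>' starts at first '<' and extends to the LAST '>': '<bbcx><end>' (11 chars)
Lazy '<.*?>' starts at first '<' and stops at the FIRST '>': '<bbcx>' (6 chars)

6


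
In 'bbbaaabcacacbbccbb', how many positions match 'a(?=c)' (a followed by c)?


Lookahead 'a(?=c)' matches 'a' only when followed by 'c'.
String: 'bbbaaabcacacbbccbb'
Checking each position where char is 'a':
  pos 3: 'a' -> no (next='a')
  pos 4: 'a' -> no (next='a')
  pos 5: 'a' -> no (next='b')
  pos 8: 'a' -> MATCH (next='c')
  pos 10: 'a' -> MATCH (next='c')
Matching positions: [8, 10]
Count: 2

2


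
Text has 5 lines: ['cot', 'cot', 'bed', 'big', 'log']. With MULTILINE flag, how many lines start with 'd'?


With MULTILINE flag, ^ matches the start of each line.
Lines: ['cot', 'cot', 'bed', 'big', 'log']
Checking which lines start with 'd':
  Line 1: 'cot' -> no
  Line 2: 'cot' -> no
  Line 3: 'bed' -> no
  Line 4: 'big' -> no
  Line 5: 'log' -> no
Matching lines: []
Count: 0

0


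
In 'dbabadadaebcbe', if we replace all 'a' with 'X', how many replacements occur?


re.sub('a', 'X', text) replaces every occurrence of 'a' with 'X'.
Text: 'dbabadadaebcbe'
Scanning for 'a':
  pos 2: 'a' -> replacement #1
  pos 4: 'a' -> replacement #2
  pos 6: 'a' -> replacement #3
  pos 8: 'a' -> replacement #4
Total replacements: 4

4


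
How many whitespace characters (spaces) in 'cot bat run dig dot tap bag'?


\s matches whitespace characters (spaces, tabs, etc.).
Text: 'cot bat run dig dot tap bag'
This text has 7 words separated by spaces.
Number of spaces = number of words - 1 = 7 - 1 = 6

6


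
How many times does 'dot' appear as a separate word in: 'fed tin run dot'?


Scanning each word for exact match 'dot':
  Word 1: 'fed' -> no
  Word 2: 'tin' -> no
  Word 3: 'run' -> no
  Word 4: 'dot' -> MATCH
Total matches: 1

1


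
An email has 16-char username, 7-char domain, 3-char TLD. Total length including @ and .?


An email address has format: username@domain.tld
Username length: 16
'@' character: 1
Domain length: 7
'.' character: 1
TLD length: 3
Total = 16 + 1 + 7 + 1 + 3 = 28

28


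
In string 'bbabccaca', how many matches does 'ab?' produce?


Pattern 'ab?' matches 'a' optionally followed by 'b'.
String: 'bbabccaca'
Scanning left to right for 'a' then checking next char:
  Match 1: 'ab' (a followed by b)
  Match 2: 'a' (a not followed by b)
  Match 3: 'a' (a not followed by b)
Total matches: 3

3


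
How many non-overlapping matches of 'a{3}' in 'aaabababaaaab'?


Pattern 'a{3}' matches exactly 3 consecutive a's (greedy, non-overlapping).
String: 'aaabababaaaab'
Scanning for runs of a's:
  Run at pos 0: 'aaa' (length 3) -> 1 match(es)
  Run at pos 4: 'a' (length 1) -> 0 match(es)
  Run at pos 6: 'a' (length 1) -> 0 match(es)
  Run at pos 8: 'aaaa' (length 4) -> 1 match(es)
Matches found: ['aaa', 'aaa']
Total: 2

2


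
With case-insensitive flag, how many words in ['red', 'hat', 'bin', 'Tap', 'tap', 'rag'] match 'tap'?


Case-insensitive matching: compare each word's lowercase form to 'tap'.
  'red' -> lower='red' -> no
  'hat' -> lower='hat' -> no
  'bin' -> lower='bin' -> no
  'Tap' -> lower='tap' -> MATCH
  'tap' -> lower='tap' -> MATCH
  'rag' -> lower='rag' -> no
Matches: ['Tap', 'tap']
Count: 2

2


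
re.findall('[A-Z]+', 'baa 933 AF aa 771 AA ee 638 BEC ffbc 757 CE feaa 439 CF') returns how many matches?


Pattern '[A-Z]+' finds one or more uppercase letters.
Text: 'baa 933 AF aa 771 AA ee 638 BEC ffbc 757 CE feaa 439 CF'
Scanning for matches:
  Match 1: 'AF'
  Match 2: 'AA'
  Match 3: 'BEC'
  Match 4: 'CE'
  Match 5: 'CF'
Total matches: 5

5


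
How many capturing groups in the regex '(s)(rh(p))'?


To count capturing groups, count each '(' that starts a group.
Pattern: '(s)(rh(p))'
Walking through the pattern:
  Position 0: '(' -> group #1
  Position 3: '(' -> group #2
  Position 6: '(' -> group #3
Total capturing groups: 3

3


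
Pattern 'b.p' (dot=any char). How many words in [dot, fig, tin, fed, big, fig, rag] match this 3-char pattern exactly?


Pattern 'b.p' means: starts with 'b', any single char, ends with 'p'.
Checking each word (must be exactly 3 chars):
  'dot' (len=3): no
  'fig' (len=3): no
  'tin' (len=3): no
  'fed' (len=3): no
  'big' (len=3): no
  'fig' (len=3): no
  'rag' (len=3): no
Matching words: []
Total: 0

0


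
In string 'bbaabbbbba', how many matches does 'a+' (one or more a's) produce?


Pattern 'a+' matches one or more consecutive a's.
String: 'bbaabbbbba'
Scanning for runs of a:
  Match 1: 'aa' (length 2)
  Match 2: 'a' (length 1)
Total matches: 2

2


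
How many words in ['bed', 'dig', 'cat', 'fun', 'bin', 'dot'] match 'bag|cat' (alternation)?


Alternation 'bag|cat' matches either 'bag' or 'cat'.
Checking each word:
  'bed' -> no
  'dig' -> no
  'cat' -> MATCH
  'fun' -> no
  'bin' -> no
  'dot' -> no
Matches: ['cat']
Count: 1

1


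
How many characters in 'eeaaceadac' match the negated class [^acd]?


Negated class [^acd] matches any char NOT in {a, c, d}
Scanning 'eeaaceadac':
  pos 0: 'e' -> MATCH
  pos 1: 'e' -> MATCH
  pos 2: 'a' -> no (excluded)
  pos 3: 'a' -> no (excluded)
  pos 4: 'c' -> no (excluded)
  pos 5: 'e' -> MATCH
  pos 6: 'a' -> no (excluded)
  pos 7: 'd' -> no (excluded)
  pos 8: 'a' -> no (excluded)
  pos 9: 'c' -> no (excluded)
Total matches: 3

3


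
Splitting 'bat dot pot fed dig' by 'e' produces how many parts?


Splitting by 'e' breaks the string at each occurrence of the separator.
Text: 'bat dot pot fed dig'
Parts after split:
  Part 1: 'bat dot pot f'
  Part 2: 'd dig'
Total parts: 2

2


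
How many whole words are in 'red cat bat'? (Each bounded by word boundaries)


Word boundaries (\b) mark the start/end of each word.
Text: 'red cat bat'
Splitting by whitespace:
  Word 1: 'red'
  Word 2: 'cat'
  Word 3: 'bat'
Total whole words: 3

3


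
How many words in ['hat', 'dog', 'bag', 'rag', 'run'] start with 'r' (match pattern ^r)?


Pattern ^r anchors to start of word. Check which words begin with 'r':
  'hat' -> no
  'dog' -> no
  'bag' -> no
  'rag' -> MATCH (starts with 'r')
  'run' -> MATCH (starts with 'r')
Matching words: ['rag', 'run']
Count: 2

2


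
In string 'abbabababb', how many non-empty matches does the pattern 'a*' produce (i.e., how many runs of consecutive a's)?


Pattern 'a*' matches zero or more a's. We want non-empty runs of consecutive a's.
String: 'abbabababb'
Walking through the string to find runs of a's:
  Run 1: positions 0-0 -> 'a'
  Run 2: positions 3-3 -> 'a'
  Run 3: positions 5-5 -> 'a'
  Run 4: positions 7-7 -> 'a'
Non-empty runs found: ['a', 'a', 'a', 'a']
Count: 4

4


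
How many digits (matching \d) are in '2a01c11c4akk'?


\d matches any digit 0-9.
Scanning '2a01c11c4akk':
  pos 0: '2' -> DIGIT
  pos 2: '0' -> DIGIT
  pos 3: '1' -> DIGIT
  pos 5: '1' -> DIGIT
  pos 6: '1' -> DIGIT
  pos 8: '4' -> DIGIT
Digits found: ['2', '0', '1', '1', '1', '4']
Total: 6

6


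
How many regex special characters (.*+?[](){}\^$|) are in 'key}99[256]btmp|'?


Regex special characters are: . * + ? [ ] ( ) { } \ ^ $ |
Scanning 'key}99[256]btmp|':
  pos 3: '}' -> SPECIAL
  pos 6: '[' -> SPECIAL
  pos 10: ']' -> SPECIAL
  pos 15: '|' -> SPECIAL
Special chars found: ['}', '[', ']', '|']
Total: 4

4


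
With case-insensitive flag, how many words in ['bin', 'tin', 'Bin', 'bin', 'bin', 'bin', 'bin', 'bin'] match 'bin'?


Case-insensitive matching: compare each word's lowercase form to 'bin'.
  'bin' -> lower='bin' -> MATCH
  'tin' -> lower='tin' -> no
  'Bin' -> lower='bin' -> MATCH
  'bin' -> lower='bin' -> MATCH
  'bin' -> lower='bin' -> MATCH
  'bin' -> lower='bin' -> MATCH
  'bin' -> lower='bin' -> MATCH
  'bin' -> lower='bin' -> MATCH
Matches: ['bin', 'Bin', 'bin', 'bin', 'bin', 'bin', 'bin']
Count: 7

7


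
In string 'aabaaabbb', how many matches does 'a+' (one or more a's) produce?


Pattern 'a+' matches one or more consecutive a's.
String: 'aabaaabbb'
Scanning for runs of a:
  Match 1: 'aa' (length 2)
  Match 2: 'aaa' (length 3)
Total matches: 2

2


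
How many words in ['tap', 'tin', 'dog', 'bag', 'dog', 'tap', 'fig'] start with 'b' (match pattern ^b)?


Pattern ^b anchors to start of word. Check which words begin with 'b':
  'tap' -> no
  'tin' -> no
  'dog' -> no
  'bag' -> MATCH (starts with 'b')
  'dog' -> no
  'tap' -> no
  'fig' -> no
Matching words: ['bag']
Count: 1

1


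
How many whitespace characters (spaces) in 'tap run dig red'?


\s matches whitespace characters (spaces, tabs, etc.).
Text: 'tap run dig red'
This text has 4 words separated by spaces.
Number of spaces = number of words - 1 = 4 - 1 = 3

3


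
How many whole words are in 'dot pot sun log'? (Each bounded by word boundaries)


Word boundaries (\b) mark the start/end of each word.
Text: 'dot pot sun log'
Splitting by whitespace:
  Word 1: 'dot'
  Word 2: 'pot'
  Word 3: 'sun'
  Word 4: 'log'
Total whole words: 4

4


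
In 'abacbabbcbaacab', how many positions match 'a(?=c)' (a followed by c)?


Lookahead 'a(?=c)' matches 'a' only when followed by 'c'.
String: 'abacbabbcbaacab'
Checking each position where char is 'a':
  pos 0: 'a' -> no (next='b')
  pos 2: 'a' -> MATCH (next='c')
  pos 5: 'a' -> no (next='b')
  pos 10: 'a' -> no (next='a')
  pos 11: 'a' -> MATCH (next='c')
  pos 13: 'a' -> no (next='b')
Matching positions: [2, 11]
Count: 2

2


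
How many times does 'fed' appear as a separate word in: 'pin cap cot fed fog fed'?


Scanning each word for exact match 'fed':
  Word 1: 'pin' -> no
  Word 2: 'cap' -> no
  Word 3: 'cot' -> no
  Word 4: 'fed' -> MATCH
  Word 5: 'fog' -> no
  Word 6: 'fed' -> MATCH
Total matches: 2

2


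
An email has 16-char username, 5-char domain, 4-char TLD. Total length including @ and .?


An email address has format: username@domain.tld
Username length: 16
'@' character: 1
Domain length: 5
'.' character: 1
TLD length: 4
Total = 16 + 1 + 5 + 1 + 4 = 27

27


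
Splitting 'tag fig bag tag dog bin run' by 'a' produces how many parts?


Splitting by 'a' breaks the string at each occurrence of the separator.
Text: 'tag fig bag tag dog bin run'
Parts after split:
  Part 1: 't'
  Part 2: 'g fig b'
  Part 3: 'g t'
  Part 4: 'g dog bin run'
Total parts: 4

4


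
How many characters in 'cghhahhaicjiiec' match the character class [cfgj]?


Character class [cfgj] matches any of: {c, f, g, j}
Scanning string 'cghhahhaicjiiec' character by character:
  pos 0: 'c' -> MATCH
  pos 1: 'g' -> MATCH
  pos 2: 'h' -> no
  pos 3: 'h' -> no
  pos 4: 'a' -> no
  pos 5: 'h' -> no
  pos 6: 'h' -> no
  pos 7: 'a' -> no
  pos 8: 'i' -> no
  pos 9: 'c' -> MATCH
  pos 10: 'j' -> MATCH
  pos 11: 'i' -> no
  pos 12: 'i' -> no
  pos 13: 'e' -> no
  pos 14: 'c' -> MATCH
Total matches: 5

5


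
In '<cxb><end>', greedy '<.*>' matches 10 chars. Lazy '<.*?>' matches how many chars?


Greedy '<.*>' tries to match as MUCH as possible.
Lazy '<.*?>' tries to match as LITTLE as possible.

String: '<cxb><end>'
Greedy '<.*>' starts at first '<' and extends to the LAST '>': '<cxb><end>' (10 chars)
Lazy '<.*?>' starts at first '<' and stops at the FIRST '>': '<cxb>' (5 chars)

5


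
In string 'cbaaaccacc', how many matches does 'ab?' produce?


Pattern 'ab?' matches 'a' optionally followed by 'b'.
String: 'cbaaaccacc'
Scanning left to right for 'a' then checking next char:
  Match 1: 'a' (a not followed by b)
  Match 2: 'a' (a not followed by b)
  Match 3: 'a' (a not followed by b)
  Match 4: 'a' (a not followed by b)
Total matches: 4

4


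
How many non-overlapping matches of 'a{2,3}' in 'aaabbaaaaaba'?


Pattern 'a{2,3}' matches between 2 and 3 consecutive a's (greedy).
String: 'aaabbaaaaaba'
Finding runs of a's and applying greedy matching:
  Run at pos 0: 'aaa' (length 3)
  Run at pos 5: 'aaaaa' (length 5)
  Run at pos 11: 'a' (length 1)
Matches: ['aaa', 'aaa', 'aa']
Count: 3

3


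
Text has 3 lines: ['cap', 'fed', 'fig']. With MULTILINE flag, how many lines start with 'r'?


With MULTILINE flag, ^ matches the start of each line.
Lines: ['cap', 'fed', 'fig']
Checking which lines start with 'r':
  Line 1: 'cap' -> no
  Line 2: 'fed' -> no
  Line 3: 'fig' -> no
Matching lines: []
Count: 0

0


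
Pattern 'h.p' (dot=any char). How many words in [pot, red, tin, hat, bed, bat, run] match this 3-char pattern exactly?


Pattern 'h.p' means: starts with 'h', any single char, ends with 'p'.
Checking each word (must be exactly 3 chars):
  'pot' (len=3): no
  'red' (len=3): no
  'tin' (len=3): no
  'hat' (len=3): no
  'bed' (len=3): no
  'bat' (len=3): no
  'run' (len=3): no
Matching words: []
Total: 0

0


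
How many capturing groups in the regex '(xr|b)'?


To count capturing groups, count each '(' that starts a group.
Pattern: '(xr|b)'
Walking through the pattern:
  Position 0: '(' -> group #1
Total capturing groups: 1

1


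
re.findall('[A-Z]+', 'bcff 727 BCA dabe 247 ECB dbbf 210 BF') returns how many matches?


Pattern '[A-Z]+' finds one or more uppercase letters.
Text: 'bcff 727 BCA dabe 247 ECB dbbf 210 BF'
Scanning for matches:
  Match 1: 'BCA'
  Match 2: 'ECB'
  Match 3: 'BF'
Total matches: 3

3


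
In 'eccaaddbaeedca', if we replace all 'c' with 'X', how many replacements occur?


re.sub('c', 'X', text) replaces every occurrence of 'c' with 'X'.
Text: 'eccaaddbaeedca'
Scanning for 'c':
  pos 1: 'c' -> replacement #1
  pos 2: 'c' -> replacement #2
  pos 12: 'c' -> replacement #3
Total replacements: 3

3


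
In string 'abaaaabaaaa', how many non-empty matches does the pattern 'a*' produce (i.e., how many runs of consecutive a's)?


Pattern 'a*' matches zero or more a's. We want non-empty runs of consecutive a's.
String: 'abaaaabaaaa'
Walking through the string to find runs of a's:
  Run 1: positions 0-0 -> 'a'
  Run 2: positions 2-5 -> 'aaaa'
  Run 3: positions 7-10 -> 'aaaa'
Non-empty runs found: ['a', 'aaaa', 'aaaa']
Count: 3

3


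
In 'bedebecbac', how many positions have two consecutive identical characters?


Looking for consecutive identical characters in 'bedebecbac':
  pos 0-1: 'b' vs 'e' -> different
  pos 1-2: 'e' vs 'd' -> different
  pos 2-3: 'd' vs 'e' -> different
  pos 3-4: 'e' vs 'b' -> different
  pos 4-5: 'b' vs 'e' -> different
  pos 5-6: 'e' vs 'c' -> different
  pos 6-7: 'c' vs 'b' -> different
  pos 7-8: 'b' vs 'a' -> different
  pos 8-9: 'a' vs 'c' -> different
Consecutive identical pairs: []
Count: 0

0


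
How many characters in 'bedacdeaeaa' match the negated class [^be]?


Negated class [^be] matches any char NOT in {b, e}
Scanning 'bedacdeaeaa':
  pos 0: 'b' -> no (excluded)
  pos 1: 'e' -> no (excluded)
  pos 2: 'd' -> MATCH
  pos 3: 'a' -> MATCH
  pos 4: 'c' -> MATCH
  pos 5: 'd' -> MATCH
  pos 6: 'e' -> no (excluded)
  pos 7: 'a' -> MATCH
  pos 8: 'e' -> no (excluded)
  pos 9: 'a' -> MATCH
  pos 10: 'a' -> MATCH
Total matches: 7

7


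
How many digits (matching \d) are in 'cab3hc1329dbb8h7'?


\d matches any digit 0-9.
Scanning 'cab3hc1329dbb8h7':
  pos 3: '3' -> DIGIT
  pos 6: '1' -> DIGIT
  pos 7: '3' -> DIGIT
  pos 8: '2' -> DIGIT
  pos 9: '9' -> DIGIT
  pos 13: '8' -> DIGIT
  pos 15: '7' -> DIGIT
Digits found: ['3', '1', '3', '2', '9', '8', '7']
Total: 7

7


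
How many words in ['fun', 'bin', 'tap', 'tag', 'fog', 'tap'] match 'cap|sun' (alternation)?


Alternation 'cap|sun' matches either 'cap' or 'sun'.
Checking each word:
  'fun' -> no
  'bin' -> no
  'tap' -> no
  'tag' -> no
  'fog' -> no
  'tap' -> no
Matches: []
Count: 0

0


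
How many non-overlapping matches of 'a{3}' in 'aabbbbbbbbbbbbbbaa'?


Pattern 'a{3}' matches exactly 3 consecutive a's (greedy, non-overlapping).
String: 'aabbbbbbbbbbbbbbaa'
Scanning for runs of a's:
  Run at pos 0: 'aa' (length 2) -> 0 match(es)
  Run at pos 16: 'aa' (length 2) -> 0 match(es)
Matches found: []
Total: 0

0


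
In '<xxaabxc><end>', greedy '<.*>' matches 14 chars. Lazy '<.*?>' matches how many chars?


Greedy '<.*>' tries to match as MUCH as possible.
Lazy '<.*?>' tries to match as LITTLE as possible.

String: '<xxaabxc><end>'
Greedy '<.*>' starts at first '<' and extends to the LAST '>': '<xxaabxc><end>' (14 chars)
Lazy '<.*?>' starts at first '<' and stops at the FIRST '>': '<xxaabxc>' (9 chars)

9


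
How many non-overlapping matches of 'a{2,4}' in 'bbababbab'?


Pattern 'a{2,4}' matches between 2 and 4 consecutive a's (greedy).
String: 'bbababbab'
Finding runs of a's and applying greedy matching:
  Run at pos 2: 'a' (length 1)
  Run at pos 4: 'a' (length 1)
  Run at pos 7: 'a' (length 1)
Matches: []
Count: 0

0


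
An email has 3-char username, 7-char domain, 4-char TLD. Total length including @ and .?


An email address has format: username@domain.tld
Username length: 3
'@' character: 1
Domain length: 7
'.' character: 1
TLD length: 4
Total = 3 + 1 + 7 + 1 + 4 = 16

16


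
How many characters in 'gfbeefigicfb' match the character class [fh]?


Character class [fh] matches any of: {f, h}
Scanning string 'gfbeefigicfb' character by character:
  pos 0: 'g' -> no
  pos 1: 'f' -> MATCH
  pos 2: 'b' -> no
  pos 3: 'e' -> no
  pos 4: 'e' -> no
  pos 5: 'f' -> MATCH
  pos 6: 'i' -> no
  pos 7: 'g' -> no
  pos 8: 'i' -> no
  pos 9: 'c' -> no
  pos 10: 'f' -> MATCH
  pos 11: 'b' -> no
Total matches: 3

3


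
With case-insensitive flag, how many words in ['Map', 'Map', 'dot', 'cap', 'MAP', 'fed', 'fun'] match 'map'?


Case-insensitive matching: compare each word's lowercase form to 'map'.
  'Map' -> lower='map' -> MATCH
  'Map' -> lower='map' -> MATCH
  'dot' -> lower='dot' -> no
  'cap' -> lower='cap' -> no
  'MAP' -> lower='map' -> MATCH
  'fed' -> lower='fed' -> no
  'fun' -> lower='fun' -> no
Matches: ['Map', 'Map', 'MAP']
Count: 3

3


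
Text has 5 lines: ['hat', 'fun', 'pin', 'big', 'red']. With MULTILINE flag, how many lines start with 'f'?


With MULTILINE flag, ^ matches the start of each line.
Lines: ['hat', 'fun', 'pin', 'big', 'red']
Checking which lines start with 'f':
  Line 1: 'hat' -> no
  Line 2: 'fun' -> MATCH
  Line 3: 'pin' -> no
  Line 4: 'big' -> no
  Line 5: 'red' -> no
Matching lines: ['fun']
Count: 1

1


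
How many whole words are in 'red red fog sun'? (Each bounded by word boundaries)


Word boundaries (\b) mark the start/end of each word.
Text: 'red red fog sun'
Splitting by whitespace:
  Word 1: 'red'
  Word 2: 'red'
  Word 3: 'fog'
  Word 4: 'sun'
Total whole words: 4

4


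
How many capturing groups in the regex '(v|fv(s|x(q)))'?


To count capturing groups, count each '(' that starts a group.
Pattern: '(v|fv(s|x(q)))'
Walking through the pattern:
  Position 0: '(' -> group #1
  Position 5: '(' -> group #2
  Position 9: '(' -> group #3
Total capturing groups: 3

3


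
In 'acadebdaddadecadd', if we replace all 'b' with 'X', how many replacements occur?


re.sub('b', 'X', text) replaces every occurrence of 'b' with 'X'.
Text: 'acadebdaddadecadd'
Scanning for 'b':
  pos 5: 'b' -> replacement #1
Total replacements: 1

1


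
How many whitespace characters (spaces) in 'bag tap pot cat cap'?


\s matches whitespace characters (spaces, tabs, etc.).
Text: 'bag tap pot cat cap'
This text has 5 words separated by spaces.
Number of spaces = number of words - 1 = 5 - 1 = 4

4


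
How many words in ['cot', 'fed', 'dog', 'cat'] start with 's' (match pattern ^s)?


Pattern ^s anchors to start of word. Check which words begin with 's':
  'cot' -> no
  'fed' -> no
  'dog' -> no
  'cat' -> no
Matching words: []
Count: 0

0


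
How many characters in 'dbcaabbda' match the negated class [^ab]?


Negated class [^ab] matches any char NOT in {a, b}
Scanning 'dbcaabbda':
  pos 0: 'd' -> MATCH
  pos 1: 'b' -> no (excluded)
  pos 2: 'c' -> MATCH
  pos 3: 'a' -> no (excluded)
  pos 4: 'a' -> no (excluded)
  pos 5: 'b' -> no (excluded)
  pos 6: 'b' -> no (excluded)
  pos 7: 'd' -> MATCH
  pos 8: 'a' -> no (excluded)
Total matches: 3

3


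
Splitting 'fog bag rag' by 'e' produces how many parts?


Splitting by 'e' breaks the string at each occurrence of the separator.
Text: 'fog bag rag'
Parts after split:
  Part 1: 'fog bag rag'
Total parts: 1

1


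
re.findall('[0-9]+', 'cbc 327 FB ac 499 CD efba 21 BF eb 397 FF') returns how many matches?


Pattern '[0-9]+' finds one or more digits.
Text: 'cbc 327 FB ac 499 CD efba 21 BF eb 397 FF'
Scanning for matches:
  Match 1: '327'
  Match 2: '499'
  Match 3: '21'
  Match 4: '397'
Total matches: 4

4


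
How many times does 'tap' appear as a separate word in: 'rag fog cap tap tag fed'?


Scanning each word for exact match 'tap':
  Word 1: 'rag' -> no
  Word 2: 'fog' -> no
  Word 3: 'cap' -> no
  Word 4: 'tap' -> MATCH
  Word 5: 'tag' -> no
  Word 6: 'fed' -> no
Total matches: 1

1


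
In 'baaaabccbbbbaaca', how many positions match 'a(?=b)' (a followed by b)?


Lookahead 'a(?=b)' matches 'a' only when followed by 'b'.
String: 'baaaabccbbbbaaca'
Checking each position where char is 'a':
  pos 1: 'a' -> no (next='a')
  pos 2: 'a' -> no (next='a')
  pos 3: 'a' -> no (next='a')
  pos 4: 'a' -> MATCH (next='b')
  pos 12: 'a' -> no (next='a')
  pos 13: 'a' -> no (next='c')
Matching positions: [4]
Count: 1

1


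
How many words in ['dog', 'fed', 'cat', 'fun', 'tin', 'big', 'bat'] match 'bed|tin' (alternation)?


Alternation 'bed|tin' matches either 'bed' or 'tin'.
Checking each word:
  'dog' -> no
  'fed' -> no
  'cat' -> no
  'fun' -> no
  'tin' -> MATCH
  'big' -> no
  'bat' -> no
Matches: ['tin']
Count: 1

1


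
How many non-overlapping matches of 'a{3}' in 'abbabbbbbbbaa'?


Pattern 'a{3}' matches exactly 3 consecutive a's (greedy, non-overlapping).
String: 'abbabbbbbbbaa'
Scanning for runs of a's:
  Run at pos 0: 'a' (length 1) -> 0 match(es)
  Run at pos 3: 'a' (length 1) -> 0 match(es)
  Run at pos 11: 'aa' (length 2) -> 0 match(es)
Matches found: []
Total: 0

0


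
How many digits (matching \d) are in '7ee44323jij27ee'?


\d matches any digit 0-9.
Scanning '7ee44323jij27ee':
  pos 0: '7' -> DIGIT
  pos 3: '4' -> DIGIT
  pos 4: '4' -> DIGIT
  pos 5: '3' -> DIGIT
  pos 6: '2' -> DIGIT
  pos 7: '3' -> DIGIT
  pos 11: '2' -> DIGIT
  pos 12: '7' -> DIGIT
Digits found: ['7', '4', '4', '3', '2', '3', '2', '7']
Total: 8

8


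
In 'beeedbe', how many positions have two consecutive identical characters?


Looking for consecutive identical characters in 'beeedbe':
  pos 0-1: 'b' vs 'e' -> different
  pos 1-2: 'e' vs 'e' -> MATCH ('ee')
  pos 2-3: 'e' vs 'e' -> MATCH ('ee')
  pos 3-4: 'e' vs 'd' -> different
  pos 4-5: 'd' vs 'b' -> different
  pos 5-6: 'b' vs 'e' -> different
Consecutive identical pairs: ['ee', 'ee']
Count: 2

2


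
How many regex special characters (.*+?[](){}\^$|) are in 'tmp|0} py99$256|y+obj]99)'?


Regex special characters are: . * + ? [ ] ( ) { } \ ^ $ |
Scanning 'tmp|0} py99$256|y+obj]99)':
  pos 3: '|' -> SPECIAL
  pos 5: '}' -> SPECIAL
  pos 11: '$' -> SPECIAL
  pos 15: '|' -> SPECIAL
  pos 17: '+' -> SPECIAL
  pos 21: ']' -> SPECIAL
  pos 24: ')' -> SPECIAL
Special chars found: ['|', '}', '$', '|', '+', ']', ')']
Total: 7

7


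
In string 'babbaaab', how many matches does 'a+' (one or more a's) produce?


Pattern 'a+' matches one or more consecutive a's.
String: 'babbaaab'
Scanning for runs of a:
  Match 1: 'a' (length 1)
  Match 2: 'aaa' (length 3)
Total matches: 2

2


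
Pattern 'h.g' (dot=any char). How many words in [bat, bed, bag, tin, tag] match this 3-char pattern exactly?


Pattern 'h.g' means: starts with 'h', any single char, ends with 'g'.
Checking each word (must be exactly 3 chars):
  'bat' (len=3): no
  'bed' (len=3): no
  'bag' (len=3): no
  'tin' (len=3): no
  'tag' (len=3): no
Matching words: []
Total: 0

0


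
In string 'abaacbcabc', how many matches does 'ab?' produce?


Pattern 'ab?' matches 'a' optionally followed by 'b'.
String: 'abaacbcabc'
Scanning left to right for 'a' then checking next char:
  Match 1: 'ab' (a followed by b)
  Match 2: 'a' (a not followed by b)
  Match 3: 'a' (a not followed by b)
  Match 4: 'ab' (a followed by b)
Total matches: 4

4


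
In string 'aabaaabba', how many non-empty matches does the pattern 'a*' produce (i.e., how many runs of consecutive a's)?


Pattern 'a*' matches zero or more a's. We want non-empty runs of consecutive a's.
String: 'aabaaabba'
Walking through the string to find runs of a's:
  Run 1: positions 0-1 -> 'aa'
  Run 2: positions 3-5 -> 'aaa'
  Run 3: positions 8-8 -> 'a'
Non-empty runs found: ['aa', 'aaa', 'a']
Count: 3

3


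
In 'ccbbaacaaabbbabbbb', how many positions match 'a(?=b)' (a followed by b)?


Lookahead 'a(?=b)' matches 'a' only when followed by 'b'.
String: 'ccbbaacaaabbbabbbb'
Checking each position where char is 'a':
  pos 4: 'a' -> no (next='a')
  pos 5: 'a' -> no (next='c')
  pos 7: 'a' -> no (next='a')
  pos 8: 'a' -> no (next='a')
  pos 9: 'a' -> MATCH (next='b')
  pos 13: 'a' -> MATCH (next='b')
Matching positions: [9, 13]
Count: 2

2


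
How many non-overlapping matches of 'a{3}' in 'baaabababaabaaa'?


Pattern 'a{3}' matches exactly 3 consecutive a's (greedy, non-overlapping).
String: 'baaabababaabaaa'
Scanning for runs of a's:
  Run at pos 1: 'aaa' (length 3) -> 1 match(es)
  Run at pos 5: 'a' (length 1) -> 0 match(es)
  Run at pos 7: 'a' (length 1) -> 0 match(es)
  Run at pos 9: 'aa' (length 2) -> 0 match(es)
  Run at pos 12: 'aaa' (length 3) -> 1 match(es)
Matches found: ['aaa', 'aaa']
Total: 2

2


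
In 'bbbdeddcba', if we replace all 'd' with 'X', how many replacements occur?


re.sub('d', 'X', text) replaces every occurrence of 'd' with 'X'.
Text: 'bbbdeddcba'
Scanning for 'd':
  pos 3: 'd' -> replacement #1
  pos 5: 'd' -> replacement #2
  pos 6: 'd' -> replacement #3
Total replacements: 3

3


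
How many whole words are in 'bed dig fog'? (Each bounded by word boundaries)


Word boundaries (\b) mark the start/end of each word.
Text: 'bed dig fog'
Splitting by whitespace:
  Word 1: 'bed'
  Word 2: 'dig'
  Word 3: 'fog'
Total whole words: 3

3


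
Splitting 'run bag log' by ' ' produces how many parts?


Splitting by ' ' breaks the string at each occurrence of the separator.
Text: 'run bag log'
Parts after split:
  Part 1: 'run'
  Part 2: 'bag'
  Part 3: 'log'
Total parts: 3

3


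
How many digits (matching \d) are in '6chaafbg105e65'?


\d matches any digit 0-9.
Scanning '6chaafbg105e65':
  pos 0: '6' -> DIGIT
  pos 8: '1' -> DIGIT
  pos 9: '0' -> DIGIT
  pos 10: '5' -> DIGIT
  pos 12: '6' -> DIGIT
  pos 13: '5' -> DIGIT
Digits found: ['6', '1', '0', '5', '6', '5']
Total: 6

6


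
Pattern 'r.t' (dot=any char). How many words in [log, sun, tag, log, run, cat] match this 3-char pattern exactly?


Pattern 'r.t' means: starts with 'r', any single char, ends with 't'.
Checking each word (must be exactly 3 chars):
  'log' (len=3): no
  'sun' (len=3): no
  'tag' (len=3): no
  'log' (len=3): no
  'run' (len=3): no
  'cat' (len=3): no
Matching words: []
Total: 0

0


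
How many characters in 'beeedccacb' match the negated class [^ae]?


Negated class [^ae] matches any char NOT in {a, e}
Scanning 'beeedccacb':
  pos 0: 'b' -> MATCH
  pos 1: 'e' -> no (excluded)
  pos 2: 'e' -> no (excluded)
  pos 3: 'e' -> no (excluded)
  pos 4: 'd' -> MATCH
  pos 5: 'c' -> MATCH
  pos 6: 'c' -> MATCH
  pos 7: 'a' -> no (excluded)
  pos 8: 'c' -> MATCH
  pos 9: 'b' -> MATCH
Total matches: 6

6


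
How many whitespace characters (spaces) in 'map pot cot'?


\s matches whitespace characters (spaces, tabs, etc.).
Text: 'map pot cot'
This text has 3 words separated by spaces.
Number of spaces = number of words - 1 = 3 - 1 = 2

2


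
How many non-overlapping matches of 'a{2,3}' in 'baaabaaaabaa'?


Pattern 'a{2,3}' matches between 2 and 3 consecutive a's (greedy).
String: 'baaabaaaabaa'
Finding runs of a's and applying greedy matching:
  Run at pos 1: 'aaa' (length 3)
  Run at pos 5: 'aaaa' (length 4)
  Run at pos 10: 'aa' (length 2)
Matches: ['aaa', 'aaa', 'aa']
Count: 3

3


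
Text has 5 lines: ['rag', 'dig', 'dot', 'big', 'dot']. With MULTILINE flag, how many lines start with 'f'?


With MULTILINE flag, ^ matches the start of each line.
Lines: ['rag', 'dig', 'dot', 'big', 'dot']
Checking which lines start with 'f':
  Line 1: 'rag' -> no
  Line 2: 'dig' -> no
  Line 3: 'dot' -> no
  Line 4: 'big' -> no
  Line 5: 'dot' -> no
Matching lines: []
Count: 0

0


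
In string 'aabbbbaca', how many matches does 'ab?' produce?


Pattern 'ab?' matches 'a' optionally followed by 'b'.
String: 'aabbbbaca'
Scanning left to right for 'a' then checking next char:
  Match 1: 'a' (a not followed by b)
  Match 2: 'ab' (a followed by b)
  Match 3: 'a' (a not followed by b)
  Match 4: 'a' (a not followed by b)
Total matches: 4

4


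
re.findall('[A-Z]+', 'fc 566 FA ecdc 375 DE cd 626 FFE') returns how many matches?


Pattern '[A-Z]+' finds one or more uppercase letters.
Text: 'fc 566 FA ecdc 375 DE cd 626 FFE'
Scanning for matches:
  Match 1: 'FA'
  Match 2: 'DE'
  Match 3: 'FFE'
Total matches: 3

3


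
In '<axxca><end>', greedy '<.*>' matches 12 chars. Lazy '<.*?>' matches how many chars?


Greedy '<.*>' tries to match as MUCH as possible.
Lazy '<.*?>' tries to match as LITTLE as possible.

String: '<axxca><end>'
Greedy '<.*>' starts at first '<' and extends to the LAST '>': '<axxca><end>' (12 chars)
Lazy '<.*?>' starts at first '<' and stops at the FIRST '>': '<axxca>' (7 chars)

7


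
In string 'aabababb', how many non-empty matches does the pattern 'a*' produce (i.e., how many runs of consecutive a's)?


Pattern 'a*' matches zero or more a's. We want non-empty runs of consecutive a's.
String: 'aabababb'
Walking through the string to find runs of a's:
  Run 1: positions 0-1 -> 'aa'
  Run 2: positions 3-3 -> 'a'
  Run 3: positions 5-5 -> 'a'
Non-empty runs found: ['aa', 'a', 'a']
Count: 3

3


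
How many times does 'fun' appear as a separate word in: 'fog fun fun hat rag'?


Scanning each word for exact match 'fun':
  Word 1: 'fog' -> no
  Word 2: 'fun' -> MATCH
  Word 3: 'fun' -> MATCH
  Word 4: 'hat' -> no
  Word 5: 'rag' -> no
Total matches: 2

2


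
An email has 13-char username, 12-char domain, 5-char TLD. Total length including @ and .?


An email address has format: username@domain.tld
Username length: 13
'@' character: 1
Domain length: 12
'.' character: 1
TLD length: 5
Total = 13 + 1 + 12 + 1 + 5 = 32

32


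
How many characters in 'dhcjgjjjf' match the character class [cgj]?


Character class [cgj] matches any of: {c, g, j}
Scanning string 'dhcjgjjjf' character by character:
  pos 0: 'd' -> no
  pos 1: 'h' -> no
  pos 2: 'c' -> MATCH
  pos 3: 'j' -> MATCH
  pos 4: 'g' -> MATCH
  pos 5: 'j' -> MATCH
  pos 6: 'j' -> MATCH
  pos 7: 'j' -> MATCH
  pos 8: 'f' -> no
Total matches: 6

6
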